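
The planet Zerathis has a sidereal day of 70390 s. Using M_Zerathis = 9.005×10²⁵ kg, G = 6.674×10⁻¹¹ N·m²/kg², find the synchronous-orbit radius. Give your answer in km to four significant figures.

r_sync ≈ 91030 km

μ = GM = 6.674×10⁻¹¹ × 9.005×10²⁵ = 6.010×10¹⁵ m³/s².
A synchronous orbit has period T, so by Kepler's third law a = (μT²/4π²)^(1/3).
μT²/4π² = 6.010×10¹⁵ × (7.039×10⁴)² / 39.48 = 7.543×10²³ m³.
a = 9.103×10⁷ m = 91028 km.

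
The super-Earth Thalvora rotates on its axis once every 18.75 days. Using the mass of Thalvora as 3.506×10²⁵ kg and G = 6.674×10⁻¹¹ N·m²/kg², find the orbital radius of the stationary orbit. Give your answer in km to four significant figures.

μ = GM = 6.674×10⁻¹¹ × 3.506×10²⁵ = 2.340×10¹⁵ m³/s².
T = 18.75 days = 1.620×10⁶ s.
A synchronous orbit has period T, so by Kepler's third law a = (μT²/4π²)^(1/3).
μT²/4π² = 2.340×10¹⁵ × (1.620×10⁶)² / 39.48 = 1.555×10²⁶ m³.
a = 5.378×10⁸ m = 5.3780×10⁵ km.

r_sync ≈ 5.378×10⁵ km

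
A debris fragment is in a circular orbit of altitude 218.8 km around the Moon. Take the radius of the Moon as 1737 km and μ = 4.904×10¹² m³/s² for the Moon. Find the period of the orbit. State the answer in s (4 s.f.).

T ≈ 7761 s

r = 1737 + 218.8 = 1955.8 km = 1.9558×10⁶ m.
Kepler's third law: T = 2π√(r³/μ) = 2π√((1.956×10⁶)³ / 4.904×10¹²).
r³/μ = 1.526×10⁶ s², so T = 2π × 1.235×10³ = 7.761×10³ s.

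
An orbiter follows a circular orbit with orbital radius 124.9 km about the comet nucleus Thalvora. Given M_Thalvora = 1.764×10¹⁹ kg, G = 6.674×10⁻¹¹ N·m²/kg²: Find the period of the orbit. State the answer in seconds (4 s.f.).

T ≈ 8083 seconds

μ = GM = 6.674×10⁻¹¹ × 1.764×10¹⁹ = 1.177×10⁹ m³/s².
r = 124.9 km = 1.249×10⁵ m.
Kepler's third law: T = 2π√(r³/μ) = 2π√((1.249×10⁵)³ / 1.177×10⁹).
r³/μ = 1.655×10⁶ s², so T = 2π × 1.286×10³ = 8.083×10³ s.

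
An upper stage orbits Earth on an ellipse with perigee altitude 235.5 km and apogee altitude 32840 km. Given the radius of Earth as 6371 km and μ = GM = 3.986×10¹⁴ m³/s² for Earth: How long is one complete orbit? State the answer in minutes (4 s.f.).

T ≈ 575.1 minutes

r_p = 6371 + 235.5 = 6606.5 km = 6.6065×10⁶ m.
r_a = 6371 + 32840 = 39211 km = 3.9211×10⁷ m.
Semi-major axis a = (r_p + r_a)/2 = (6606.5 + 39211)/2 = 22909 km = 2.291×10⁷ m.
By Kepler's third law T = 2π√(a³/μ) = 2π × 5.492×10³ = 3.451×10⁴ s.
= 575.1 minutes.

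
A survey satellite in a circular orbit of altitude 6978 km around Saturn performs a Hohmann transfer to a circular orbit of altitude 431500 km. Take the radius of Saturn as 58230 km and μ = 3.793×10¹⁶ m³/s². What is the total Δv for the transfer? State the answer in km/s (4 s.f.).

r₁ = 58230 + 6978 = 65208 km = 6.5208×10⁷ m.
r₂ = 58230 + 431500 = 489730 km = 4.8973×10⁸ m.
Transfer ellipse a_t = (r₁ + r₂)/2 = 2.775×10⁸ m.
At r₁: circular v_c1 = √(μ/r₁) = 24120 m/s; transfer-perikrone v_p = √[μ(2/r₁ − 1/a_t)] = 32040 m/s.
Δv₁ = v_p − v_c1 = 7923 m/s.
At r₂: circular v_c2 = √(μ/r₂) = 8801 m/s; transfer-apokrone v_a = √[μ(2/r₂ − 1/a_t)] = 4266 m/s.
Δv₂ = v_c2 − v_a = 4534 m/s.
Total Δv = Δv₁ + Δv₂ = 12460 m/s = 12.46 km/s.

Δv_total ≈ 12.46 km/s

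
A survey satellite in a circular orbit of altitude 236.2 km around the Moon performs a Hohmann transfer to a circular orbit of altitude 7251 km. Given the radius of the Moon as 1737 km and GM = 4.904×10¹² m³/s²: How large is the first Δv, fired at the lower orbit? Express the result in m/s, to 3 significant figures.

Δv ≈ 442 m/s

r₁ = 1737 + 236.2 = 1973.2 km = 1.9732×10⁶ m.
r₂ = 1737 + 7251 = 8988.0 km = 8.9880×10⁶ m.
Transfer ellipse a_t = (r₁ + r₂)/2 = 5.481×10⁶ m.
At r₁: circular v_c1 = √(μ/r₁) = 1576 m/s; transfer-perilune v_p = √[μ(2/r₁ − 1/a_t)] = 2019 m/s.
Δv₁ = v_p − v_c1 = 442.4 m/s.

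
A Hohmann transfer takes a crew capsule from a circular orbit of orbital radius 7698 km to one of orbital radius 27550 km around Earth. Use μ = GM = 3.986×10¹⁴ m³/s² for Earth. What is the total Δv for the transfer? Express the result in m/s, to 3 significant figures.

Δv_total ≈ 3090 m/s

r₁ = 7698 km = 7.698×10⁶ m.
r₂ = 27550 km = 2.755×10⁷ m.
Transfer ellipse a_t = (r₁ + r₂)/2 = 1.762×10⁷ m.
At r₁: circular v_c1 = √(μ/r₁) = 7196 m/s; transfer-perigee v_p = √[μ(2/r₁ − 1/a_t)] = 8997 m/s.
Δv₁ = v_p − v_c1 = 1801 m/s.
At r₂: circular v_c2 = √(μ/r₂) = 3804 m/s; transfer-apogee v_a = √[μ(2/r₂ − 1/a_t)] = 2514 m/s.
Δv₂ = v_c2 − v_a = 1290 m/s.
Total Δv = Δv₁ + Δv₂ = 3091 m/s.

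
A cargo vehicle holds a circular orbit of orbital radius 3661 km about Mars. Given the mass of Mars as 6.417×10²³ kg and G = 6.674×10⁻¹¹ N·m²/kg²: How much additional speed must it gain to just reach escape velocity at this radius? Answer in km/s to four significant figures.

μ = GM = 6.674×10⁻¹¹ × 6.417×10²³ = 4.283×10¹³ m³/s².
r = 3661 km = 3.661×10⁶ m.
Circular speed v_c = √(μ/r) = 3420 m/s.
Escape speed v_esc = √(2μ/r) = √2 × v_c = 4837 m/s.
Δv = v_esc − v_c = 1417 m/s = 1.417 km/s.

Δv ≈ 1.417 km/s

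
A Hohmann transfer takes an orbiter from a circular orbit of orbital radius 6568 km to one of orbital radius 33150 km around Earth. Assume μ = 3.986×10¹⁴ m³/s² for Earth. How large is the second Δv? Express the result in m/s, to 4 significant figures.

Δv ≈ 1473 m/s

r₁ = 6568 km = 6.568×10⁶ m.
r₂ = 33150 km = 3.315×10⁷ m.
Transfer ellipse a_t = (r₁ + r₂)/2 = 1.986×10⁷ m.
At r₁: circular v_c1 = √(μ/r₁) = 7790 m/s; transfer-perigee v_p = √[μ(2/r₁ − 1/a_t)] = 10070 m/s.
At r₂: circular v_c2 = √(μ/r₂) = 3468 m/s; transfer-apogee v_a = √[μ(2/r₂ − 1/a_t)] = 1994 m/s.
Δv₂ = v_c2 − v_a = 1473 m/s.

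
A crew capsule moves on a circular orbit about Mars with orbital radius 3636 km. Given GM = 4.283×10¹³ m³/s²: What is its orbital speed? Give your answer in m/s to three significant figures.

r = 3636 km = 3.636×10⁶ m.
For a circular orbit v = √(μ/r) = √(4.283×10¹³ / 3.636×10⁶) = √(1.178×10⁷) = 3432 m/s.

v ≈ 3430 m/s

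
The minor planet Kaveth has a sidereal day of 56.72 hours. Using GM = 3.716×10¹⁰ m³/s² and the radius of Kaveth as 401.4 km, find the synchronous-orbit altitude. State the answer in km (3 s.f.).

h_sync ≈ 3000 km

T = 56.72 hours = 2.042×10⁵ s.
A synchronous orbit has period T, so by Kepler's third law a = (μT²/4π²)^(1/3).
μT²/4π² = 3.716×10¹⁰ × (2.042×10⁵)² / 39.48 = 3.925×10¹⁹ m³.
a = 3.398×10⁶ m = 3398.3 km.
Altitude h = a − R = 3398.3 − 401.4 = 2996.9 km.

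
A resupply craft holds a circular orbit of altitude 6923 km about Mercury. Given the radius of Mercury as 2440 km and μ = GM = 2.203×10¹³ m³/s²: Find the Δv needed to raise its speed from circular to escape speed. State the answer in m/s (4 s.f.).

Δv ≈ 635.4 m/s

r = 2440 + 6923 = 9363.0 km = 9.3630×10⁶ m.
Circular speed v_c = √(μ/r) = 1534 m/s.
Escape speed v_esc = √(2μ/r) = √2 × v_c = 2169 m/s.
Δv = v_esc − v_c = 635.4 m/s.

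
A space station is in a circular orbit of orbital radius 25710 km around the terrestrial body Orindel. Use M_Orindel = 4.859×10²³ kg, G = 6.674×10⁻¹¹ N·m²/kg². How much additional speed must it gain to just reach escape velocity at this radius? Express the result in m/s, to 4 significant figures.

μ = GM = 6.674×10⁻¹¹ × 4.859×10²³ = 3.243×10¹³ m³/s².
r = 25710 km = 2.571×10⁷ m.
Circular speed v_c = √(μ/r) = 1123 m/s.
Escape speed v_esc = √(2μ/r) = √2 × v_c = 1588 m/s.
Δv = v_esc − v_c = 465.2 m/s.

Δv ≈ 465.2 m/s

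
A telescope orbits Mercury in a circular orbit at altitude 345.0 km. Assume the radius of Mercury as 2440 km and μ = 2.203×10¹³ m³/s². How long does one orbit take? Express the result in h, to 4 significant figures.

r = 2440 + 345.0 = 2785.0 km = 2.7850×10⁶ m.
Kepler's third law: T = 2π√(r³/μ) = 2π√((2.785×10⁶)³ / 2.203×10¹³).
r³/μ = 9.805×10⁵ s², so T = 2π × 9.902×10² = 6.222×10³ s.
Converting: 6.222×10³ s ÷ 3600 = 1.728 h.

T ≈ 1.728 h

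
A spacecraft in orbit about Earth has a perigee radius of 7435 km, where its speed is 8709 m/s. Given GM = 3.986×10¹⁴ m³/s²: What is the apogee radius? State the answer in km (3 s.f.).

r_p = 7.435×10⁶ m.
Specific energy ε = v²/2 − μ/r = -1.569×10⁷ J/kg, so a = −μ/(2ε) = 1.270×10⁷ m.
The apsides satisfy r_p + r_a = 2a, so the apogee radius is 2a − r_p = 1.797×10⁷ m = 17973 km.

apogee radius ≈ 18000 km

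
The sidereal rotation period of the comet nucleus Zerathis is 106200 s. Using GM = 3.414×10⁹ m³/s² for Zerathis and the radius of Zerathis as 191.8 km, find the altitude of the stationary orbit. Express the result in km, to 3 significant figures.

h_sync ≈ 800 km

A synchronous orbit has period T, so by Kepler's third law a = (μT²/4π²)^(1/3).
μT²/4π² = 3.414×10⁹ × (1.062×10⁵)² / 39.48 = 9.753×10¹⁷ m³.
a = 9.917×10⁵ m = 991.71 km.
Altitude h = a − R = 991.71 − 191.8 = 799.91 km.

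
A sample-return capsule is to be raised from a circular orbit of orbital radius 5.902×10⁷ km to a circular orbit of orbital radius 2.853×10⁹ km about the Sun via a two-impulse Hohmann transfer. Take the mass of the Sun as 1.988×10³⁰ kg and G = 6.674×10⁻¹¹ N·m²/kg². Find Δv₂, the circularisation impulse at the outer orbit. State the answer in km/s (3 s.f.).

μ = GM = 6.674×10⁻¹¹ × 1.988×10³⁰ = 1.327×10²⁰ m³/s².
r₁ = 5.902×10⁷ km = 5.902×10¹⁰ m.
r₂ = 2.853×10⁹ km = 2.853×10¹² m.
Transfer ellipse a_t = (r₁ + r₂)/2 = 1.456×10¹² m.
At r₁: circular v_c1 = √(μ/r₁) = 47410 m/s; transfer-perihelion v_p = √[μ(2/r₁ − 1/a_t)] = 66370 m/s.
At r₂: circular v_c2 = √(μ/r₂) = 6819 m/s; transfer-aphelion v_a = √[μ(2/r₂ − 1/a_t)] = 1373 m/s.
Δv₂ = v_c2 − v_a = 5446 m/s.
= 5.446 km/s.

Δv ≈ 5.45 km/s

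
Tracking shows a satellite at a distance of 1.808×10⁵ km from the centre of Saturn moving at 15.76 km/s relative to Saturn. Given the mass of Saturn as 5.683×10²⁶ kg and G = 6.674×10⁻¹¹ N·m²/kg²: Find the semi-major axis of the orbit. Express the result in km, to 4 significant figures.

a ≈ 2.216×10⁵ km

μ = GM = 6.674×10⁻¹¹ × 5.683×10²⁶ = 3.793×10¹⁶ m³/s².
r = 1.808×10⁸ m.
Vis-viva rearranged: 1/a = 2/r − v²/μ = 1.106×10⁻⁸ − 6.549×10⁻⁹ = 4.513×10⁻⁹ m⁻¹.
a = 2.216×10⁸ m = 2.2157×10⁵ km.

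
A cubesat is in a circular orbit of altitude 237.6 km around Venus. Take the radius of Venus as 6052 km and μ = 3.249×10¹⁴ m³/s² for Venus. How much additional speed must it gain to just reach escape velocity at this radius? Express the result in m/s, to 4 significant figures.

Δv ≈ 2977 m/s

r = 6052 + 237.6 = 6289.6 km = 6.2896×10⁶ m.
Circular speed v_c = √(μ/r) = 7187 m/s.
Escape speed v_esc = √(2μ/r) = √2 × v_c = 10160 m/s.
Δv = v_esc − v_c = 2977 m/s.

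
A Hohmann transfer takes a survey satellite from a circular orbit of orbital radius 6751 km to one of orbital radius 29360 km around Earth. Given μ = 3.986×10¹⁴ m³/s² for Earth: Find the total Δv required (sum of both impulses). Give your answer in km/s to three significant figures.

Δv_total ≈ 3.55 km/s

r₁ = 6751 km = 6.751×10⁶ m.
r₂ = 29360 km = 2.936×10⁷ m.
Transfer ellipse a_t = (r₁ + r₂)/2 = 1.806×10⁷ m.
At r₁: circular v_c1 = √(μ/r₁) = 7684 m/s; transfer-perigee v_p = √[μ(2/r₁ − 1/a_t)] = 9798 m/s.
Δv₁ = v_p − v_c1 = 2115 m/s.
At r₂: circular v_c2 = √(μ/r₂) = 3685 m/s; transfer-apogee v_a = √[μ(2/r₂ − 1/a_t)] = 2253 m/s.
Δv₂ = v_c2 − v_a = 1432 m/s.
Total Δv = Δv₁ + Δv₂ = 3546 m/s = 3.546 km/s.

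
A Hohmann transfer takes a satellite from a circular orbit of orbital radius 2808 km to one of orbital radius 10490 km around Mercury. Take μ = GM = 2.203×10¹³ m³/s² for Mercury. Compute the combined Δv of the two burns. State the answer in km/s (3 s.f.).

r₁ = 2808 km = 2.808×10⁶ m.
r₂ = 10490 km = 1.049×10⁷ m.
Transfer ellipse a_t = (r₁ + r₂)/2 = 6.649×10⁶ m.
At r₁: circular v_c1 = √(μ/r₁) = 2801 m/s; transfer-periherm v_p = √[μ(2/r₁ − 1/a_t)] = 3518 m/s.
Δv₁ = v_p − v_c1 = 717.2 m/s.
At r₂: circular v_c2 = √(μ/r₂) = 1449 m/s; transfer-apoherm v_a = √[μ(2/r₂ − 1/a_t)] = 941.8 m/s.
Δv₂ = v_c2 − v_a = 507.4 m/s.
Total Δv = Δv₁ + Δv₂ = 1225 m/s = 1.225 km/s.

Δv_total ≈ 1.22 km/s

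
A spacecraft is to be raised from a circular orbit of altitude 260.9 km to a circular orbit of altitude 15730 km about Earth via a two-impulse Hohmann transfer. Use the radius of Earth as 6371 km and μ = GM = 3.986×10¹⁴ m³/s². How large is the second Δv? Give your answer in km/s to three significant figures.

r₁ = 6371 + 260.9 = 6631.9 km = 6.6319×10⁶ m.
r₂ = 6371 + 15730 = 22101 km = 2.2101×10⁷ m.
Transfer ellipse a_t = (r₁ + r₂)/2 = 1.437×10⁷ m.
At r₁: circular v_c1 = √(μ/r₁) = 7753 m/s; transfer-perigee v_p = √[μ(2/r₁ − 1/a_t)] = 9616 m/s.
At r₂: circular v_c2 = √(μ/r₂) = 4247 m/s; transfer-apogee v_a = √[μ(2/r₂ − 1/a_t)] = 2885 m/s.
Δv₂ = v_c2 − v_a = 1361 m/s.
= 1.361 km/s.

Δv ≈ 1.36 km/s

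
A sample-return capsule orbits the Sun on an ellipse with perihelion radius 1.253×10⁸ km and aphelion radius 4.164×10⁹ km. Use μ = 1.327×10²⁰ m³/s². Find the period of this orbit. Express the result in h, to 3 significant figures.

Semi-major axis a = (r_p + r_a)/2 = (1.2530×10⁸ + 4.1640×10⁹)/2 = 2.1446×10⁹ km = 2.145×10¹² m.
By Kepler's third law T = 2π√(a³/μ) = 2π × 2.726×10⁸ = 1.713×10⁹ s.
= 4.759×10⁵ h.

T ≈ 476000 h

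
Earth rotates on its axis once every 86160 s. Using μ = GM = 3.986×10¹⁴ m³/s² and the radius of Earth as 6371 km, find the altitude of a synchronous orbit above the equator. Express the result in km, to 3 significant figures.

A synchronous orbit has period T, so by Kepler's third law a = (μT²/4π²)^(1/3).
μT²/4π² = 3.986×10¹⁴ × (8.616×10⁴)² / 39.48 = 7.495×10²² m³.
a = 4.216×10⁷ m = 42163 km.
Altitude h = a − R = 42163 − 6371 = 35792 km.

h_sync ≈ 35800 km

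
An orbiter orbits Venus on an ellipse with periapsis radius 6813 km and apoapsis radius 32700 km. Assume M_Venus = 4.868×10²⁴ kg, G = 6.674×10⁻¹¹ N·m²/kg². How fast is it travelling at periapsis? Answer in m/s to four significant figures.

μ = GM = 6.674×10⁻¹¹ × 4.868×10²⁴ = 3.249×10¹⁴ m³/s².
Semi-major axis a = (r_p + r_a)/2 = 19756 km = 1.976×10⁷ m.
Vis-viva: v² = μ(2/r − 1/a) = 3.249×10¹⁴ × (2.936×10⁻⁷ − 5.062×10⁻⁸) = 7.893×10⁷ m²/s².
v = 8884 m/s.

v ≈ 8884 m/s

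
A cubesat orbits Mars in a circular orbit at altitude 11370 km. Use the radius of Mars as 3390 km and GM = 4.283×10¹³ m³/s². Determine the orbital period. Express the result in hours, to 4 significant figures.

T ≈ 15.12 hours

r = 3390 + 11370 = 14760 km = 1.4760×10⁷ m.
Kepler's third law: T = 2π√(r³/μ) = 2π√((1.476×10⁷)³ / 4.283×10¹³).
r³/μ = 7.508×10⁷ s², so T = 2π × 8.665×10³ = 5.444×10⁴ s.
Converting: 5.444×10⁴ s ÷ 3600 = 15.12 hours.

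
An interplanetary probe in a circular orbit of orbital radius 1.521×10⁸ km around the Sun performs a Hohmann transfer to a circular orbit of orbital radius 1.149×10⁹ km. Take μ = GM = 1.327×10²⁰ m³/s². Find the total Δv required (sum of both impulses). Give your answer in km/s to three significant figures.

r₁ = 1.521×10⁸ km = 1.521×10¹¹ m.
r₂ = 1.149×10⁹ km = 1.149×10¹² m.
Transfer ellipse a_t = (r₁ + r₂)/2 = 6.506×10¹¹ m.
At r₁: circular v_c1 = √(μ/r₁) = 29540 m/s; transfer-perihelion v_p = √[μ(2/r₁ − 1/a_t)] = 39250 m/s.
Δv₁ = v_p − v_c1 = 9717 m/s.
At r₂: circular v_c2 = √(μ/r₂) = 10750 m/s; transfer-aphelion v_a = √[μ(2/r₂ − 1/a_t)] = 5196 m/s.
Δv₂ = v_c2 − v_a = 5550 m/s.
Total Δv = Δv₁ + Δv₂ = 15270 m/s = 15.27 km/s.

Δv_total ≈ 15.3 km/s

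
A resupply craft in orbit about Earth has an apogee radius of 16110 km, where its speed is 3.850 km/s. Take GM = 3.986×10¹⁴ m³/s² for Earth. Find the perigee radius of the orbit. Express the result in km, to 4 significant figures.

perigee radius ≈ 6889 km

r_a = 1.611×10⁷ m.
Specific energy ε = v²/2 − μ/r = -1.733×10⁷ J/kg, so a = −μ/(2ε) = 1.150×10⁷ m.
The apsides satisfy r_p + r_a = 2a, so the perigee radius is 2a − r_a = 6.889×10⁶ m = 6889.1 km.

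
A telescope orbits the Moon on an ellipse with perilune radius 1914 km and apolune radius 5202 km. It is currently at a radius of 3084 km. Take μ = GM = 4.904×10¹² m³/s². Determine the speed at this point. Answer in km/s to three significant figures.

v ≈ 1.34 km/s

Semi-major axis a = (r_p + r_a)/2 = 3558.0 km = 3.558×10⁶ m.
Vis-viva: v² = μ(2/r − 1/a) = 4.904×10¹² × (6.485×10⁻⁷ − 2.811×10⁻⁷) = 1.802×10⁶ m²/s².
v = 1342 m/s = 1.342 km/s.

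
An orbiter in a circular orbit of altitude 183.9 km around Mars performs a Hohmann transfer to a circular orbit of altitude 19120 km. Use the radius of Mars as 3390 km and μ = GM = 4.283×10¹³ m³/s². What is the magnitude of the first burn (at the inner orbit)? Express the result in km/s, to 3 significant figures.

Δv ≈ 1.09 km/s

r₁ = 3390 + 183.9 = 3573.9 km = 3.5739×10⁶ m.
r₂ = 3390 + 19120 = 22510 km = 2.2510×10⁷ m.
Transfer ellipse a_t = (r₁ + r₂)/2 = 1.304×10⁷ m.
At r₁: circular v_c1 = √(μ/r₁) = 3462 m/s; transfer-periapsis v_p = √[μ(2/r₁ − 1/a_t)] = 4548 m/s.
Δv₁ = v_p − v_c1 = 1086 m/s.
= 1.086 km/s.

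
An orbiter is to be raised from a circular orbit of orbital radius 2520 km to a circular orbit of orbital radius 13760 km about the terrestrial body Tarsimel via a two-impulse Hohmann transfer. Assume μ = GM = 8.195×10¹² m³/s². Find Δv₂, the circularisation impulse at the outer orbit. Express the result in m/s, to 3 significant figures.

Δv ≈ 342 m/s

r₁ = 2520 km = 2.520×10⁶ m.
r₂ = 13760 km = 1.376×10⁷ m.
Transfer ellipse a_t = (r₁ + r₂)/2 = 8.140×10⁶ m.
At r₁: circular v_c1 = √(μ/r₁) = 1803 m/s; transfer-periapsis v_p = √[μ(2/r₁ − 1/a_t)] = 2345 m/s.
At r₂: circular v_c2 = √(μ/r₂) = 771.7 m/s; transfer-apoapsis v_a = √[μ(2/r₂ − 1/a_t)] = 429.4 m/s.
Δv₂ = v_c2 − v_a = 342.3 m/s.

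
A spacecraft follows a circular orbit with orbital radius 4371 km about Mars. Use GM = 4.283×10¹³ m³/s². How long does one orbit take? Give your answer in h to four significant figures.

T ≈ 2.437 h

r = 4371 km = 4.371×10⁶ m.
Kepler's third law: T = 2π√(r³/μ) = 2π√((4.371×10⁶)³ / 4.283×10¹³).
r³/μ = 1.950×10⁶ s², so T = 2π × 1.396×10³ = 8.774×10³ s.
Converting: 8.774×10³ s ÷ 3600 = 2.437 h.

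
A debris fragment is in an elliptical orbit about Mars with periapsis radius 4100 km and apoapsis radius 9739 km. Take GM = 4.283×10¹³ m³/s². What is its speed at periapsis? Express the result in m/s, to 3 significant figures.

Semi-major axis a = (r_p + r_a)/2 = 6919.5 km = 6.920×10⁶ m.
Vis-viva: v² = μ(2/r − 1/a) = 4.283×10¹³ × (4.878×10⁻⁷ − 1.445×10⁻⁷) = 1.470×10⁷ m²/s².
v = 3834 m/s.

v ≈ 3830 m/s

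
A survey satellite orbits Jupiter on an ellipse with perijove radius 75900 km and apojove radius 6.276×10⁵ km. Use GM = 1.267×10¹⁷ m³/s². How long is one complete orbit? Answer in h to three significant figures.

T ≈ 32.3 h

Semi-major axis a = (r_p + r_a)/2 = (75900 + 6.2760×10⁵)/2 = 3.5175×10⁵ km = 3.518×10⁸ m.
By Kepler's third law T = 2π√(a³/μ) = 2π × 1.853×10⁴ = 1.165×10⁵ s.
= 32.35 h.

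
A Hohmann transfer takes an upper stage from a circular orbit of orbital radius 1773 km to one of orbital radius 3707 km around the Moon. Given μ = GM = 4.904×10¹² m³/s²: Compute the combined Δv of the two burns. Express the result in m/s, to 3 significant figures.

r₁ = 1773 km = 1.773×10⁶ m.
r₂ = 3707 km = 3.707×10⁶ m.
Transfer ellipse a_t = (r₁ + r₂)/2 = 2.740×10⁶ m.
At r₁: circular v_c1 = √(μ/r₁) = 1663 m/s; transfer-perilune v_p = √[μ(2/r₁ − 1/a_t)] = 1934 m/s.
Δv₁ = v_p − v_c1 = 271.3 m/s.
At r₂: circular v_c2 = √(μ/r₂) = 1150 m/s; transfer-apolune v_a = √[μ(2/r₂ − 1/a_t)] = 925.2 m/s.
Δv₂ = v_c2 − v_a = 225.0 m/s.
Total Δv = Δv₁ + Δv₂ = 496.3 m/s.

Δv_total ≈ 496 m/s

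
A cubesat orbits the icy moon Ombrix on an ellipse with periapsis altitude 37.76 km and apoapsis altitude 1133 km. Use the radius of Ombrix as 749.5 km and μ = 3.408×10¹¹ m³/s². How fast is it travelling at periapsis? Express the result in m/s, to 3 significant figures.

v ≈ 781 m/s

r_p = 749.5 + 37.76 = 787.26 km = 7.8726×10⁵ m.
r_a = 749.5 + 1133 = 1882.5 km = 1.8825×10⁶ m.
Semi-major axis a = (r_p + r_a)/2 = 1334.9 km = 1.335×10⁶ m.
Vis-viva: v² = μ(2/r − 1/a) = 3.408×10¹¹ × (2.540×10⁻⁶ − 7.491×10⁻⁷) = 6.105×10⁵ m²/s².
v = 781.3 m/s.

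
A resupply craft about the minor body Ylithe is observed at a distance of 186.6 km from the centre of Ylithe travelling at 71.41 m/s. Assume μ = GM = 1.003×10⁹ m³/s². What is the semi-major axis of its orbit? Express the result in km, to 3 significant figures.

r = 1.866×10⁵ m.
Specific orbital energy ε = v²/2 − μ/r = (71.41)²/2 − 1.003×10⁹/1.866×10⁵ = -2.825×10³ J/kg.
Since ε = −μ/(2a), a = −μ/(2ε) = 1.775×10⁵ m = 177.49 km.

a ≈ 177 km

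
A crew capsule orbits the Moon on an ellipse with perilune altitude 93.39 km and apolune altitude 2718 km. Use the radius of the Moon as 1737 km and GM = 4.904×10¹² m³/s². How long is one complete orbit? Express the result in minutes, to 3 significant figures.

T ≈ 263 minutes

r_p = 1737 + 93.39 = 1830.4 km = 1.8304×10⁶ m.
r_a = 1737 + 2718 = 4455.0 km = 4.4550×10⁶ m.
Semi-major axis a = (r_p + r_a)/2 = (1830.4 + 4455.0)/2 = 3142.7 km = 3.143×10⁶ m.
By Kepler's third law T = 2π√(a³/μ) = 2π × 2.516×10³ = 1.581×10⁴ s.
= 263.5 minutes.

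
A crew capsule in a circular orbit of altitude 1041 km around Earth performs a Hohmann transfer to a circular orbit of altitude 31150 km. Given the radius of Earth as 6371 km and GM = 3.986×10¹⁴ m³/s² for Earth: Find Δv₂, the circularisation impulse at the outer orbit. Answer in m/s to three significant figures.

Δv ≈ 1390 m/s

r₁ = 6371 + 1041 = 7412.0 km = 7.4120×10⁶ m.
r₂ = 6371 + 31150 = 37521 km = 3.7521×10⁷ m.
Transfer ellipse a_t = (r₁ + r₂)/2 = 2.247×10⁷ m.
At r₁: circular v_c1 = √(μ/r₁) = 7333 m/s; transfer-perigee v_p = √[μ(2/r₁ − 1/a_t)] = 9477 m/s.
At r₂: circular v_c2 = √(μ/r₂) = 3259 m/s; transfer-apogee v_a = √[μ(2/r₂ − 1/a_t)] = 1872 m/s.
Δv₂ = v_c2 − v_a = 1387 m/s.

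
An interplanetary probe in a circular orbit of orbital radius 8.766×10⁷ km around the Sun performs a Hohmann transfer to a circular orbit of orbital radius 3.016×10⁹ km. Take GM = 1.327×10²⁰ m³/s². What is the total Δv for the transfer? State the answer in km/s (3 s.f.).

Δv_total ≈ 20.4 km/s

r₁ = 8.766×10⁷ km = 8.766×10¹⁰ m.
r₂ = 3.016×10⁹ km = 3.016×10¹² m.
Transfer ellipse a_t = (r₁ + r₂)/2 = 1.552×10¹² m.
At r₁: circular v_c1 = √(μ/r₁) = 38910 m/s; transfer-perihelion v_p = √[μ(2/r₁ − 1/a_t)] = 54240 m/s.
Δv₁ = v_p − v_c1 = 15330 m/s.
At r₂: circular v_c2 = √(μ/r₂) = 6633 m/s; transfer-aphelion v_a = √[μ(2/r₂ − 1/a_t)] = 1577 m/s.
Δv₂ = v_c2 − v_a = 5057 m/s.
Total Δv = Δv₁ + Δv₂ = 20390 m/s = 20.39 km/s.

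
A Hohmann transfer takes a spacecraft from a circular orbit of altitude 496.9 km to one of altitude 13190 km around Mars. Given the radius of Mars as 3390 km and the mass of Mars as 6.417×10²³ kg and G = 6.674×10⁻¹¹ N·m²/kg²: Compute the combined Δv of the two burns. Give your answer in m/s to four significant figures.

Δv_total ≈ 1522 m/s

μ = GM = 6.674×10⁻¹¹ × 6.417×10²³ = 4.283×10¹³ m³/s².
r₁ = 3390 + 496.9 = 3886.9 km = 3.8869×10⁶ m.
r₂ = 3390 + 13190 = 16580 km = 1.6580×10⁷ m.
Transfer ellipse a_t = (r₁ + r₂)/2 = 1.023×10⁷ m.
At r₁: circular v_c1 = √(μ/r₁) = 3319 m/s; transfer-periapsis v_p = √[μ(2/r₁ − 1/a_t)] = 4225 m/s.
Δv₁ = v_p − v_c1 = 905.7 m/s.
At r₂: circular v_c2 = √(μ/r₂) = 1607 m/s; transfer-apoapsis v_a = √[μ(2/r₂ − 1/a_t)] = 990.5 m/s.
Δv₂ = v_c2 − v_a = 616.7 m/s.
Total Δv = Δv₁ + Δv₂ = 1522 m/s.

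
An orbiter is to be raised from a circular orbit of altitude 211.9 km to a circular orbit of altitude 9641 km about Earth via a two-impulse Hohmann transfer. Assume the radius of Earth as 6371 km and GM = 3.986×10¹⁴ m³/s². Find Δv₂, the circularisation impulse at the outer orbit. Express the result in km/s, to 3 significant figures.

Δv ≈ 1.18 km/s

r₁ = 6371 + 211.9 = 6582.9 km = 6.5829×10⁶ m.
r₂ = 6371 + 9641 = 16012 km = 1.6012×10⁷ m.
Transfer ellipse a_t = (r₁ + r₂)/2 = 1.130×10⁷ m.
At r₁: circular v_c1 = √(μ/r₁) = 7781 m/s; transfer-perigee v_p = √[μ(2/r₁ − 1/a_t)] = 9264 m/s.
At r₂: circular v_c2 = √(μ/r₂) = 4989 m/s; transfer-apogee v_a = √[μ(2/r₂ − 1/a_t)] = 3809 m/s.
Δv₂ = v_c2 − v_a = 1181 m/s.
= 1.181 km/s.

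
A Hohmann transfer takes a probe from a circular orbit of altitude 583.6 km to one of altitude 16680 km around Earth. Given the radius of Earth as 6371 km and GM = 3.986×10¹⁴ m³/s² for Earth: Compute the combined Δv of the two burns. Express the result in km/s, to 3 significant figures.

Δv_total ≈ 3.14 km/s

r₁ = 6371 + 583.6 = 6954.6 km = 6.9546×10⁶ m.
r₂ = 6371 + 16680 = 23051 km = 2.3051×10⁷ m.
Transfer ellipse a_t = (r₁ + r₂)/2 = 1.500×10⁷ m.
At r₁: circular v_c1 = √(μ/r₁) = 7571 m/s; transfer-perigee v_p = √[μ(2/r₁ − 1/a_t)] = 9384 m/s.
Δv₁ = v_p − v_c1 = 1813 m/s.
At r₂: circular v_c2 = √(μ/r₂) = 4158 m/s; transfer-apogee v_a = √[μ(2/r₂ − 1/a_t)] = 2831 m/s.
Δv₂ = v_c2 − v_a = 1327 m/s.
Total Δv = Δv₁ + Δv₂ = 3141 m/s = 3.141 km/s.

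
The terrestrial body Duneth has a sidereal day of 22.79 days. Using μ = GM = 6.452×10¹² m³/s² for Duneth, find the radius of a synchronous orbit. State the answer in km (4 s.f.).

T = 22.79 days = 1.969×10⁶ s.
A synchronous orbit has period T, so by Kepler's third law a = (μT²/4π²)^(1/3).
μT²/4π² = 6.452×10¹² × (1.969×10⁶)² / 39.48 = 6.337×10²³ m³.
a = 8.589×10⁷ m = 85892 km.

r_sync ≈ 85890 km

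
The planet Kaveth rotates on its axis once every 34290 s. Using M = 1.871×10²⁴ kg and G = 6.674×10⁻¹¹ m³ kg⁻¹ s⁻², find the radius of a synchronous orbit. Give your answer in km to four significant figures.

r_sync ≈ 15490 km

μ = GM = 6.674×10⁻¹¹ × 1.871×10²⁴ = 1.249×10¹⁴ m³/s².
A synchronous orbit has period T, so by Kepler's third law a = (μT²/4π²)^(1/3).
μT²/4π² = 1.249×10¹⁴ × (3.429×10⁴)² / 39.48 = 3.719×10²¹ m³.
a = 1.549×10⁷ m = 15493 km.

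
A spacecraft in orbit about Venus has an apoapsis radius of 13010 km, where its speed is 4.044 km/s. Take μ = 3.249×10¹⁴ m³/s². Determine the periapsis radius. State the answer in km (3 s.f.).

r_a = 1.301×10⁷ m.
Specific energy ε = v²/2 − μ/r = -1.680×10⁷ J/kg, so a = −μ/(2ε) = 9.672×10⁶ m.
The apsides satisfy r_p + r_a = 2a, so the periapsis radius is 2a − r_a = 6.334×10⁶ m = 6333.7 km.

periapsis radius ≈ 6330 km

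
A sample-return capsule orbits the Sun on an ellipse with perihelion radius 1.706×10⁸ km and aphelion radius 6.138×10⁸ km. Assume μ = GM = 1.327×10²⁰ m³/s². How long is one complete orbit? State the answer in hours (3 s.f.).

Semi-major axis a = (r_p + r_a)/2 = (1.7060×10⁸ + 6.1380×10⁸)/2 = 3.9220×10⁸ km = 3.922×10¹¹ m.
By Kepler's third law T = 2π√(a³/μ) = 2π × 2.132×10⁷ = 1.340×10⁸ s.
= 37210 hours.

T ≈ 37200 hours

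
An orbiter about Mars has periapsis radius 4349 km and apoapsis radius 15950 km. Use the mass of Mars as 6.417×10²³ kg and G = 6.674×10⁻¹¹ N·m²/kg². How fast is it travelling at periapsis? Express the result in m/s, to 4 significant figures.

μ = GM = 6.674×10⁻¹¹ × 6.417×10²³ = 4.283×10¹³ m³/s².
Semi-major axis a = (r_p + r_a)/2 = 10150 km = 1.015×10⁷ m.
Vis-viva: v² = μ(2/r − 1/a) = 4.283×10¹³ × (4.599×10⁻⁷ − 9.853×10⁻⁸) = 1.548×10⁷ m²/s².
v = 3934 m/s.

v ≈ 3934 m/s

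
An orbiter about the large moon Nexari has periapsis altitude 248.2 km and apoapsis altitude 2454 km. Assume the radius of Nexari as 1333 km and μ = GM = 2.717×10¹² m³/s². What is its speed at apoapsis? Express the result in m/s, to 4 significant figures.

r_p = 1333 + 248.2 = 1581.2 km = 1.5812×10⁶ m.
r_a = 1333 + 2454 = 3787.0 km = 3.7870×10⁶ m.
Semi-major axis a = (r_p + r_a)/2 = 2684.1 km = 2.684×10⁶ m.
Vis-viva: v² = μ(2/r − 1/a) = 2.717×10¹² × (5.281×10⁻⁷ − 3.726×10⁻⁷) = 4.227×10⁵ m²/s².
v = 650.1 m/s.

v ≈ 650.1 m/s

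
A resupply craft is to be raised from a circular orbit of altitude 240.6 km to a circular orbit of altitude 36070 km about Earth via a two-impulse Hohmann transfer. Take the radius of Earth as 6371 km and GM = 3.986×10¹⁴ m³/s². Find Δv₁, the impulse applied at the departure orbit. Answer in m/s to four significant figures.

Δv ≈ 2449 m/s

r₁ = 6371 + 240.6 = 6611.6 km = 6.6116×10⁶ m.
r₂ = 6371 + 36070 = 42441 km = 4.2441×10⁷ m.
Transfer ellipse a_t = (r₁ + r₂)/2 = 2.453×10⁷ m.
At r₁: circular v_c1 = √(μ/r₁) = 7765 m/s; transfer-perigee v_p = √[μ(2/r₁ − 1/a_t)] = 10210 m/s.
Δv₁ = v_p − v_c1 = 2449 m/s.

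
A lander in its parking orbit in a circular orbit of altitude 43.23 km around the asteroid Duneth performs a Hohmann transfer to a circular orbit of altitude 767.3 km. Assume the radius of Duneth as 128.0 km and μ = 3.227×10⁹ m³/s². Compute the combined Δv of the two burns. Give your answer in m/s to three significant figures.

r₁ = 128.0 + 43.23 = 171.23 km = 1.7123×10⁵ m.
r₂ = 128.0 + 767.3 = 895.30 km = 8.9530×10⁵ m.
Transfer ellipse a_t = (r₁ + r₂)/2 = 5.333×10⁵ m.
At r₁: circular v_c1 = √(μ/r₁) = 137.3 m/s; transfer-periapsis v_p = √[μ(2/r₁ − 1/a_t)] = 177.9 m/s.
Δv₁ = v_p − v_c1 = 40.60 m/s.
At r₂: circular v_c2 = √(μ/r₂) = 60.04 m/s; transfer-apoapsis v_a = √[μ(2/r₂ − 1/a_t)] = 34.02 m/s.
Δv₂ = v_c2 − v_a = 26.02 m/s.
Total Δv = Δv₁ + Δv₂ = 66.61 m/s.

Δv_total ≈ 66.6 m/s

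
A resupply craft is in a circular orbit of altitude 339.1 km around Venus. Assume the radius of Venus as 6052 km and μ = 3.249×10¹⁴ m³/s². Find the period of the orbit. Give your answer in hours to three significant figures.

T ≈ 1.56 hours

r = 6052 + 339.1 = 6391.1 km = 6.3911×10⁶ m.
Kepler's third law: T = 2π√(r³/μ) = 2π√((6.391×10⁶)³ / 3.249×10¹⁴).
r³/μ = 8.035×10⁵ s², so T = 2π × 8.964×10² = 5.632×10³ s.
Converting: 5.632×10³ s ÷ 3600 = 1.564 hours.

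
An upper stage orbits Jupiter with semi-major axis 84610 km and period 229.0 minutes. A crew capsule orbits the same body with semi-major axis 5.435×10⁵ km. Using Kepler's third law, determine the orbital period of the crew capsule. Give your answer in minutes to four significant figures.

Kepler's third law: T² ∝ a³, so T₂ = T₁ (a₂/a₁)^(3/2).
a₂/a₁ = 6.424, (a₂/a₁)^(3/2) = 16.28.
T₂ = 229.0 × 16.28 = 3728 minutes.

T₂ ≈ 3728 minutes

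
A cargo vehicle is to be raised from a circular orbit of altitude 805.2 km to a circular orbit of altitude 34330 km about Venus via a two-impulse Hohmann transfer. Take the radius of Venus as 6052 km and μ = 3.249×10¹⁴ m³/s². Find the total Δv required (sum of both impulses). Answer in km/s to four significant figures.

r₁ = 6052 + 805.2 = 6857.2 km = 6.8572×10⁶ m.
r₂ = 6052 + 34330 = 40382 km = 4.0382×10⁷ m.
Transfer ellipse a_t = (r₁ + r₂)/2 = 2.362×10⁷ m.
At r₁: circular v_c1 = √(μ/r₁) = 6883 m/s; transfer-periapsis v_p = √[μ(2/r₁ − 1/a_t)] = 9000 m/s.
Δv₁ = v_p − v_c1 = 2117 m/s.
At r₂: circular v_c2 = √(μ/r₂) = 2836 m/s; transfer-apoapsis v_a = √[μ(2/r₂ − 1/a_t)] = 1528 m/s.
Δv₂ = v_c2 − v_a = 1308 m/s.
Total Δv = Δv₁ + Δv₂ = 3425 m/s = 3.425 km/s.

Δv_total ≈ 3.425 km/s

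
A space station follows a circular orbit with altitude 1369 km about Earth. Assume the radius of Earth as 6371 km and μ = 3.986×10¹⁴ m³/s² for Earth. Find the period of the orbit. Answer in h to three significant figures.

T ≈ 1.88 h

r = 6371 + 1369 = 7740.0 km = 7.7400×10⁶ m.
Kepler's third law: T = 2π√(r³/μ) = 2π√((7.740×10⁶)³ / 3.986×10¹⁴).
r³/μ = 1.163×10⁶ s², so T = 2π × 1.079×10³ = 6.777×10³ s.
Converting: 6.777×10³ s ÷ 3600 = 1.882 h.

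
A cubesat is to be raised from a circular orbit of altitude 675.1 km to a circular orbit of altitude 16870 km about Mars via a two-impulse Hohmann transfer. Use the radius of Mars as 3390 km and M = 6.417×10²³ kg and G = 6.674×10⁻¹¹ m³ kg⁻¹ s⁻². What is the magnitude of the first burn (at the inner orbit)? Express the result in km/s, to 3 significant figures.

Δv ≈ 0.943 km/s

μ = GM = 6.674×10⁻¹¹ × 6.417×10²³ = 4.283×10¹³ m³/s².
r₁ = 3390 + 675.1 = 4065.1 km = 4.0651×10⁶ m.
r₂ = 3390 + 16870 = 20260 km = 2.0260×10⁷ m.
Transfer ellipse a_t = (r₁ + r₂)/2 = 1.216×10⁷ m.
At r₁: circular v_c1 = √(μ/r₁) = 3246 m/s; transfer-periapsis v_p = √[μ(2/r₁ − 1/a_t)] = 4189 m/s.
Δv₁ = v_p − v_c1 = 943.4 m/s.
= 0.9434 km/s.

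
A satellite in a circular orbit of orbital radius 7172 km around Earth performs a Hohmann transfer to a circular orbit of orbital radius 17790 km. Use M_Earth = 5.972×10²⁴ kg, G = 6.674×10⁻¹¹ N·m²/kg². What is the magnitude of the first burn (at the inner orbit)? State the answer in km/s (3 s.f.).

Δv ≈ 1.45 km/s

μ = GM = 6.674×10⁻¹¹ × 5.972×10²⁴ = 3.986×10¹⁴ m³/s².
r₁ = 7172 km = 7.172×10⁶ m.
r₂ = 17790 km = 1.779×10⁷ m.
Transfer ellipse a_t = (r₁ + r₂)/2 = 1.248×10⁷ m.
At r₁: circular v_c1 = √(μ/r₁) = 7455 m/s; transfer-perigee v_p = √[μ(2/r₁ − 1/a_t)] = 8900 m/s.
Δv₁ = v_p − v_c1 = 1445 m/s.
= 1.445 km/s.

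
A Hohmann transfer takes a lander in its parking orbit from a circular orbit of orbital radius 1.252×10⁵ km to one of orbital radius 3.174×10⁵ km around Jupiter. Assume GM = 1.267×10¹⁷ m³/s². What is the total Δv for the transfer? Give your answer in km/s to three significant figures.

Δv_total ≈ 11.2 km/s

r₁ = 1.252×10⁵ km = 1.252×10⁸ m.
r₂ = 3.174×10⁵ km = 3.174×10⁸ m.
Transfer ellipse a_t = (r₁ + r₂)/2 = 2.213×10⁸ m.
At r₁: circular v_c1 = √(μ/r₁) = 31810 m/s; transfer-perijove v_p = √[μ(2/r₁ − 1/a_t)] = 38100 m/s.
Δv₁ = v_p − v_c1 = 6286 m/s.
At r₂: circular v_c2 = √(μ/r₂) = 19980 m/s; transfer-apojove v_a = √[μ(2/r₂ − 1/a_t)] = 15030 m/s.
Δv₂ = v_c2 − v_a = 4952 m/s.
Total Δv = Δv₁ + Δv₂ = 11240 m/s = 11.24 km/s.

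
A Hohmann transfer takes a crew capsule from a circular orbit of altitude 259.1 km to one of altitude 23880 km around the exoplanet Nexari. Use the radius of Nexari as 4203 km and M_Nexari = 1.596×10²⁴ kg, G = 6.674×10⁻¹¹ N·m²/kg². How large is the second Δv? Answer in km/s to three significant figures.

Δv ≈ 0.928 km/s

μ = GM = 6.674×10⁻¹¹ × 1.596×10²⁴ = 1.065×10¹⁴ m³/s².
r₁ = 4203 + 259.1 = 4462.1 km = 4.4621×10⁶ m.
r₂ = 4203 + 23880 = 28083 km = 2.8083×10⁷ m.
Transfer ellipse a_t = (r₁ + r₂)/2 = 1.627×10⁷ m.
At r₁: circular v_c1 = √(μ/r₁) = 4886 m/s; transfer-periapsis v_p = √[μ(2/r₁ − 1/a_t)] = 6419 m/s.
At r₂: circular v_c2 = √(μ/r₂) = 1948 m/s; transfer-apoapsis v_a = √[μ(2/r₂ − 1/a_t)] = 1020 m/s.
Δv₂ = v_c2 − v_a = 927.7 m/s.
= 0.9277 km/s.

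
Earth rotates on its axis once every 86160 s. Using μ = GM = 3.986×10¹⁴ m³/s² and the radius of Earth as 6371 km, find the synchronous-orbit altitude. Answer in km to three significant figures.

h_sync ≈ 35800 km

A synchronous orbit has period T, so by Kepler's third law a = (μT²/4π²)^(1/3).
μT²/4π² = 3.986×10¹⁴ × (8.616×10⁴)² / 39.48 = 7.495×10²² m³.
a = 4.216×10⁷ m = 42163 km.
Altitude h = a − R = 42163 − 6371 = 35792 km.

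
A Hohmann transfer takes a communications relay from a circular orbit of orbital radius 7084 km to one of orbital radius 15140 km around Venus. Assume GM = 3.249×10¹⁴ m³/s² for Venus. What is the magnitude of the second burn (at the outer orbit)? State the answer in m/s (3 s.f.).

r₁ = 7084 km = 7.084×10⁶ m.
r₂ = 15140 km = 1.514×10⁷ m.
Transfer ellipse a_t = (r₁ + r₂)/2 = 1.111×10⁷ m.
At r₁: circular v_c1 = √(μ/r₁) = 6772 m/s; transfer-periapsis v_p = √[μ(2/r₁ − 1/a_t)] = 7905 m/s.
At r₂: circular v_c2 = √(μ/r₂) = 4632 m/s; transfer-apoapsis v_a = √[μ(2/r₂ − 1/a_t)] = 3699 m/s.
Δv₂ = v_c2 − v_a = 933.7 m/s.

Δv ≈ 934 m/s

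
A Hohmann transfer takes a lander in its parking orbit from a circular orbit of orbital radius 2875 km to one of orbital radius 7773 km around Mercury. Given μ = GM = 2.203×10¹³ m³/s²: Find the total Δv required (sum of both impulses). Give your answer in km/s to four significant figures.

Δv_total ≈ 1.023 km/s

r₁ = 2875 km = 2.875×10⁶ m.
r₂ = 7773 km = 7.773×10⁶ m.
Transfer ellipse a_t = (r₁ + r₂)/2 = 5.324×10⁶ m.
At r₁: circular v_c1 = √(μ/r₁) = 2768 m/s; transfer-periherm v_p = √[μ(2/r₁ − 1/a_t)] = 3345 m/s.
Δv₁ = v_p − v_c1 = 576.6 m/s.
At r₂: circular v_c2 = √(μ/r₂) = 1683 m/s; transfer-apoherm v_a = √[μ(2/r₂ − 1/a_t)] = 1237 m/s.
Δv₂ = v_c2 − v_a = 446.4 m/s.
Total Δv = Δv₁ + Δv₂ = 1023 m/s = 1.023 km/s.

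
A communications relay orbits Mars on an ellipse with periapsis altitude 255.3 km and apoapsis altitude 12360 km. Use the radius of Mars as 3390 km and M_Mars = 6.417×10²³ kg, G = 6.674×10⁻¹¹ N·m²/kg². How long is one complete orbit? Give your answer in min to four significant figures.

T ≈ 483.2 min

μ = GM = 6.674×10⁻¹¹ × 6.417×10²³ = 4.283×10¹³ m³/s².
r_p = 3390 + 255.3 = 3645.3 km = 3.6453×10⁶ m.
r_a = 3390 + 12360 = 15750 km = 1.5750×10⁷ m.
Semi-major axis a = (r_p + r_a)/2 = (3645.3 + 15750)/2 = 9697.6 km = 9.698×10⁶ m.
By Kepler's third law T = 2π√(a³/μ) = 2π × 4.615×10³ = 2.899×10⁴ s.
= 483.2 min.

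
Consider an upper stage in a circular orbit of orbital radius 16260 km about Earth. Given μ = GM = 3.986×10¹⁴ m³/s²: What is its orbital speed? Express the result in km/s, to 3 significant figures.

r = 16260 km = 1.626×10⁷ m.
For a circular orbit v = √(μ/r) = √(3.986×10¹⁴ / 1.626×10⁷) = √(2.451×10⁷) = 4951 m/s.
That is 4.951 km/s.

v ≈ 4.95 km/s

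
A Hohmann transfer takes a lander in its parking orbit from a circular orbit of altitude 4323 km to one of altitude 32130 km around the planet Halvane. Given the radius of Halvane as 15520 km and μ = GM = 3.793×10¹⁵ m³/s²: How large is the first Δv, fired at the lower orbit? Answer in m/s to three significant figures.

Δv ≈ 2600 m/s

r₁ = 15520 + 4323 = 19843 km = 1.9843×10⁷ m.
r₂ = 15520 + 32130 = 47650 km = 4.7650×10⁷ m.
Transfer ellipse a_t = (r₁ + r₂)/2 = 3.375×10⁷ m.
At r₁: circular v_c1 = √(μ/r₁) = 13830 m/s; transfer-periapsis v_p = √[μ(2/r₁ − 1/a_t)] = 16430 m/s.
Δv₁ = v_p − v_c1 = 2603 m/s.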